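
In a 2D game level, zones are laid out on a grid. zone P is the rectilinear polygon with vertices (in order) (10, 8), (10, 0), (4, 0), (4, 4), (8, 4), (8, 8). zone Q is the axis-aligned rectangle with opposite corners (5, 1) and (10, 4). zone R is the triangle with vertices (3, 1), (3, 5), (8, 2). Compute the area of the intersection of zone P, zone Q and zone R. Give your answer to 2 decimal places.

3.60

The intersection is the polygon with vertices (5,3.8), (8,2), (5,1.4).
By the shoelace formula its area is 3.60.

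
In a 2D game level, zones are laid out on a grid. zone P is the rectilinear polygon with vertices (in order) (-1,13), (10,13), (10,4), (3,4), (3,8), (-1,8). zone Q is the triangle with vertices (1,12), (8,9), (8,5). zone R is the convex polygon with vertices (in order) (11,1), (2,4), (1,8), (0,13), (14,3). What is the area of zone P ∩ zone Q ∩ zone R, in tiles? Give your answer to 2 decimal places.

The intersection is the polygon with vertices (8,5), (1,12), (2,11.571), (8,7.286).
By the shoelace formula its area is 8.86.

8.86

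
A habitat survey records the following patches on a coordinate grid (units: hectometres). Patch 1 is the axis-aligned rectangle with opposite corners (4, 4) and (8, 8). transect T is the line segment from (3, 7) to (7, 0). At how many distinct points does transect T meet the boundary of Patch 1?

The segment meets the boundary at (4,5.25), (4.714,4).

2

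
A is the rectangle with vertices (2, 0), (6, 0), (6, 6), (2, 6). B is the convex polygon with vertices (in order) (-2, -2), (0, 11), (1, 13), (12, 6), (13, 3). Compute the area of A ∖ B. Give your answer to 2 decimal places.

0.67

|A| = 24, |A∩B| = 23.3333.
|A ∖ B| = |A| − |A∩B| = 24 − 23.3333 = 0.67.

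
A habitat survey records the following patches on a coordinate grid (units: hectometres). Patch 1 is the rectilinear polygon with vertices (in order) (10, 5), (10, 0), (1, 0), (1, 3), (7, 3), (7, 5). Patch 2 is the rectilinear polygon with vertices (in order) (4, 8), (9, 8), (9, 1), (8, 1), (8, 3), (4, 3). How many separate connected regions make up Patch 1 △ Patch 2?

1

Patch 1 △ Patch 2 is a single connected region.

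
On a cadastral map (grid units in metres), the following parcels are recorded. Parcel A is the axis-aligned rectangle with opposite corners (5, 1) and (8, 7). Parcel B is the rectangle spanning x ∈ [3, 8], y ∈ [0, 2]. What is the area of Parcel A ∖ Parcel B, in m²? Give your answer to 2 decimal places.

15.00

|Parcel A∩Parcel B|: x∈[5,8], y∈[1,2] → 3·1 = 3.
|Parcel A| = 18.
|Parcel A ∖ Parcel B| = |Parcel A| − |Parcel A∩Parcel B| = 18 − 3 = 15.00.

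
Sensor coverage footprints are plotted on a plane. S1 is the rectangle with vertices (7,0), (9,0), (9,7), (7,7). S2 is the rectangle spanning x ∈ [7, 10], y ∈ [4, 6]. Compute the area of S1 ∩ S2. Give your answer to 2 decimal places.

4.00

|S1∩S2|: x∈[7,9], y∈[4,6] → 2·2 = 4.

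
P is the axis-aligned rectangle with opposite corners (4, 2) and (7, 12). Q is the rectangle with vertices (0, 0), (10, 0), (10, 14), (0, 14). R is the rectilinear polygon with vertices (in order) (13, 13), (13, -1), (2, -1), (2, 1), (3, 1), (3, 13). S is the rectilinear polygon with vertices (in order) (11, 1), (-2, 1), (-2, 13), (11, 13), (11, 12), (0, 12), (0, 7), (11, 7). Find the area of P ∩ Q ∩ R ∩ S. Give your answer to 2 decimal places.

15.00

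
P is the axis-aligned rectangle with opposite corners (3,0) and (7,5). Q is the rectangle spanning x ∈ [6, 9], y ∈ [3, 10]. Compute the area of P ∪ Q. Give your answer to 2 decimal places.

39.00

By inclusion–exclusion:
Individual areas: |P| = 20, |Q| = 21.
|P∩Q|: x∈[6,7], y∈[3,5] → 1·2 = 2.
|P ∪ Q| = 41 − 2 = 39.00.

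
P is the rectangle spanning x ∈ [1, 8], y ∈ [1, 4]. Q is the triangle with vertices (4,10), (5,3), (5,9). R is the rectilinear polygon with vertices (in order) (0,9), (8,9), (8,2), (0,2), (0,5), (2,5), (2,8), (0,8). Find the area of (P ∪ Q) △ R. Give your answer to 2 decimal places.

|P ∪ Q| = 23.9286.
|(P ∪ Q) ∩ R| = 16.5.
|(P ∪ Q) △ R| = 23.9286 + 50 − 33 = 40.93.

40.93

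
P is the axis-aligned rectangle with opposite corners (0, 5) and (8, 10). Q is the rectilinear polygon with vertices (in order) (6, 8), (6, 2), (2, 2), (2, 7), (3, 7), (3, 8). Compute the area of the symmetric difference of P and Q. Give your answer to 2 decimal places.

41.00

|P| = 40, |Q| = 23, |P∩Q| = 11.
|P △ Q| = |P| + |Q| − 2·|P∩Q| = 40 + 23 − 22 = 41.00.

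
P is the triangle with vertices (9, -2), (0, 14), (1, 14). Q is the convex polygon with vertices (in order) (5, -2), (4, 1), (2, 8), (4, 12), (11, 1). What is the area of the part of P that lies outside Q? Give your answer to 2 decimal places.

3.84

|P| = 8, |P∩Q| = 4.1572.
|P ∖ Q| = |P| − |P∩Q| = 8 − 4.1572 = 3.84.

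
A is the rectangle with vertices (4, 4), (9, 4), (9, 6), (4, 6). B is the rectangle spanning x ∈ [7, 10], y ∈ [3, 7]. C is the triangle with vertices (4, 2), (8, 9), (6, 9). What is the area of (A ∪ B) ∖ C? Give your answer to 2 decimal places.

16.29

|A ∪ B| = 18.
|(A ∪ B) ∩ C| = 1.7143.
|(A ∪ B) ∖ C| = 18 − 1.7143 = 16.29.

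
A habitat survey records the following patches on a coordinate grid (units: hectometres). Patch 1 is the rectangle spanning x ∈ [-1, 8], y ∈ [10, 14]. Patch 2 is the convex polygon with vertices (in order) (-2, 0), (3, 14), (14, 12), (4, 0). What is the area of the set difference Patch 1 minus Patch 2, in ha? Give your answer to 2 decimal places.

|Patch 1| = 36, |Patch 1∩Patch 2| = 20.5844.
|Patch 1 ∖ Patch 2| = |Patch 1| − |Patch 1∩Patch 2| = 36 − 20.5844 = 15.42.

15.42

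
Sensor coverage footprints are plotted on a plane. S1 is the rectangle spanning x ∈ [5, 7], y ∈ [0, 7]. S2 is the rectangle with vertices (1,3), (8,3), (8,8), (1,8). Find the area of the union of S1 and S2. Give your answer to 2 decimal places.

41.00

By inclusion–exclusion:
Individual areas: |S1| = 14, |S2| = 35.
|S1∩S2|: x∈[5,7], y∈[3,7] → 2·4 = 8.
|S1 ∪ S2| = 49 − 8 = 41.00.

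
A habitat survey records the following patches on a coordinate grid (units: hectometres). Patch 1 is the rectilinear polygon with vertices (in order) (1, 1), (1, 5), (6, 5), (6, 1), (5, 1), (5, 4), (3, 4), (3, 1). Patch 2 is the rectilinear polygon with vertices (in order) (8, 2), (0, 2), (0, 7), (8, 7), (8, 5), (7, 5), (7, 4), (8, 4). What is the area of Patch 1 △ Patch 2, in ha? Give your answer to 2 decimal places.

|Patch 1| = 14, |Patch 2| = 39, |Patch 1∩Patch 2| = 11.
|Patch 1 △ Patch 2| = |Patch 1| + |Patch 2| − 2·|Patch 1∩Patch 2| = 14 + 39 − 22 = 31.00.

31.00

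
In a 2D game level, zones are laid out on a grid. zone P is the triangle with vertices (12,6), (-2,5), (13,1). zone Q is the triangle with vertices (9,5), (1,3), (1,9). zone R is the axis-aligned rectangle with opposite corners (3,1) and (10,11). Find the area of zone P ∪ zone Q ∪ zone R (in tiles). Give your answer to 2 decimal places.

By inclusion–exclusion:
Individual areas: |zone P| = 35.5, |zone Q| = 24, |zone R| = 70.
|zone P∩zone Q| = 10.0663.
|zone P∩zone R| = 20.1167.
|zone Q∩zone R| = 13.5.
|zone P∩zone Q∩zone R| = 7.3615.
|zone P ∪ zone Q ∪ zone R| = 129.5 − 43.6829 + 7.3615 = 93.18.

93.18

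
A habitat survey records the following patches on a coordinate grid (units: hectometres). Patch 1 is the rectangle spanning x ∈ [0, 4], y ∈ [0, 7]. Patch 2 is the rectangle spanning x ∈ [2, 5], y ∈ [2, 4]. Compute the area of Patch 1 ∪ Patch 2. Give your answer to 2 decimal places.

By inclusion–exclusion:
Individual areas: |Patch 1| = 28, |Patch 2| = 6.
|Patch 1∩Patch 2|: x∈[2,4], y∈[2,4] → 2·2 = 4.
|Patch 1 ∪ Patch 2| = 34 − 4 = 30.00.

30.00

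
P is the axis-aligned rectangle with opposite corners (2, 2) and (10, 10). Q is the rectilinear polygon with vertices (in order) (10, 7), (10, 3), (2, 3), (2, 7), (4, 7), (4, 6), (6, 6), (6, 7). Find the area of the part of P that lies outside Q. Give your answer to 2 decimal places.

|P| = 64, |P∩Q| = 30.
|P ∖ Q| = |P| − |P∩Q| = 64 − 30 = 34.00.

34.00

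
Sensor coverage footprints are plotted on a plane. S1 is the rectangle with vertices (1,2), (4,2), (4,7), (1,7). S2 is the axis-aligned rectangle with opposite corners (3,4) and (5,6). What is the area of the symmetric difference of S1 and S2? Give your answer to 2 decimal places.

15.00

|S1∩S2|: x∈[3,4], y∈[4,6] → 1·2 = 2.
|S1 △ S2| = |S1| + |S2| − 2·|S1∩S2| = 15 + 4 − 4 = 15.00.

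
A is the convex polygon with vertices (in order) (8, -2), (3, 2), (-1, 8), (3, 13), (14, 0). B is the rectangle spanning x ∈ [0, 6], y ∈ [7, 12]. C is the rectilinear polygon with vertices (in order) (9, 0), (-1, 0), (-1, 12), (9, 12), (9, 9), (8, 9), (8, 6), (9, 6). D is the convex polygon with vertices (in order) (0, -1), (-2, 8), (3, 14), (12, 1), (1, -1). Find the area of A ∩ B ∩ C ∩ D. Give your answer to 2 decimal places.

The intersection is the polygon with vertices (6,9.454), (6,7), (0,7), (0,9.25), (2.2,12), (3.846,12).
By the shoelace formula its area is 24.23.

24.23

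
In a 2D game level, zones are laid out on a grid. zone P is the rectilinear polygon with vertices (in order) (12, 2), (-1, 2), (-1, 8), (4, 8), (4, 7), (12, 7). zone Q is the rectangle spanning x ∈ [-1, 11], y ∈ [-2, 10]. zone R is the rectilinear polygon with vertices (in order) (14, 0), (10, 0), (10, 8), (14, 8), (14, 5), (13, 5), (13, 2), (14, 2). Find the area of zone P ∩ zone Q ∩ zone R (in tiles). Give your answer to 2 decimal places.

The intersection is the polygon with vertices (11,7), (11,2), (10,2), (10,7).
By the shoelace formula its area is 5.00.

5.00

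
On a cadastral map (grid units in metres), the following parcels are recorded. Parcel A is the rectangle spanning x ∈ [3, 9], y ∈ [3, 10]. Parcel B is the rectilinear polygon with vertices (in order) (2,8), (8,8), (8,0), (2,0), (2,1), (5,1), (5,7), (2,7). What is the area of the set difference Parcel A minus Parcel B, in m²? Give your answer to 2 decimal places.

|Parcel A| = 42, |Parcel A∩Parcel B| = 17.
|Parcel A ∖ Parcel B| = |Parcel A| − |Parcel A∩Parcel B| = 42 − 17 = 25.00.

25.00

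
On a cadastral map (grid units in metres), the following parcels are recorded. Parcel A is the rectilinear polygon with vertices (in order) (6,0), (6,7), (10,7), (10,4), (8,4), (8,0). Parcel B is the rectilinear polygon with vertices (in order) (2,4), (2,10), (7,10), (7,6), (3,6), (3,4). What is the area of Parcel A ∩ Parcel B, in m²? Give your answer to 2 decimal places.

1.00

The intersection is the polygon with vertices (6,7), (7,7), (7,6), (6,6).
By the shoelace formula its area is 1.00.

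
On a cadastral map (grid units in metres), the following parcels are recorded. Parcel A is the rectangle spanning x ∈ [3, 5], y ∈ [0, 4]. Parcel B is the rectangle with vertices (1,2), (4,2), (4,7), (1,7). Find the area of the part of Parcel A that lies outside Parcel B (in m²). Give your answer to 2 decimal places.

|Parcel A∩Parcel B|: x∈[3,4], y∈[2,4] → 1·2 = 2.
|Parcel A| = 8.
|Parcel A ∖ Parcel B| = |Parcel A| − |Parcel A∩Parcel B| = 8 − 2 = 6.00.

6.00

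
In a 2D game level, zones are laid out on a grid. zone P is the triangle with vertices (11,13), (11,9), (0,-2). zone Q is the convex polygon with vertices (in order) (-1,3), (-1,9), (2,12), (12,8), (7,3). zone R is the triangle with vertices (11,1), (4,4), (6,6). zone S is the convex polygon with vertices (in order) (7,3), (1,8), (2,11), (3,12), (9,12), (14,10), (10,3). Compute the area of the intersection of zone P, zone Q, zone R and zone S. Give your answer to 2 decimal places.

The intersection is the polygon with vertices (6,6), (7,5), (5.909,3.909), (4.931,4.724), (5.5,5.5).
By the shoelace formula its area is 2.20.

2.20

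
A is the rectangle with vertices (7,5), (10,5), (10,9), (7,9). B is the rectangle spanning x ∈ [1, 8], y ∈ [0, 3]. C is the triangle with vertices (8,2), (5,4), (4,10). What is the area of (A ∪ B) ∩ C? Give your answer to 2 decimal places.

0.50

The region (A ∪ B) ∩ C is the polygon with vertices (7.5,3), (8,2), (6.5,3).
By the shoelace formula its area is 0.50.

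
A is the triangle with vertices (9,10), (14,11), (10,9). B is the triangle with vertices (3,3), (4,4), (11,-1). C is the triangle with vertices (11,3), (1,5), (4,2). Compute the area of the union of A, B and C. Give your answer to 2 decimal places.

By inclusion–exclusion:
Individual areas: |A| = 3, |B| = 6, |C| = 12.
|A∩B| = 0.
|A∩C| = 0.
|B∩C| = 2.8889.
|A∩B∩C| = 0.
|A ∪ B ∪ C| = 21 − 2.8889 + 0 = 18.11.

18.11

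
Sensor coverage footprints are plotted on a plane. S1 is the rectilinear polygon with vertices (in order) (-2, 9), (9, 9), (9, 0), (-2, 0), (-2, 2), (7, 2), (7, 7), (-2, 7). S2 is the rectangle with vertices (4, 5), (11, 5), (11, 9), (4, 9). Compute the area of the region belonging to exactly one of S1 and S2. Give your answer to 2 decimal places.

54.00

|S1| = 54, |S2| = 28, |S1∩S2| = 14.
|S1 △ S2| = |S1| + |S2| − 2·|S1∩S2| = 54 + 28 − 28 = 54.00.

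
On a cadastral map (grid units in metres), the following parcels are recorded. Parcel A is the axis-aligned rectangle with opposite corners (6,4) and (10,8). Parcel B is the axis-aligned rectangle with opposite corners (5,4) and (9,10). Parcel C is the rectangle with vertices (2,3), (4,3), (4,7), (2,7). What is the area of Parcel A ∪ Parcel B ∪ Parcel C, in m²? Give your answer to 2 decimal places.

By inclusion–exclusion:
Individual areas: |Parcel A| = 16, |Parcel B| = 24, |Parcel C| = 8.
|Parcel A∩Parcel B|: x∈[6,9], y∈[4,8] → 3·4 = 12.
|Parcel A∩Parcel C| = 0 (no overlap).
|Parcel B∩Parcel C| = 0 (no overlap).
|Parcel A∩Parcel B∩Parcel C| = 0.
|Parcel A ∪ Parcel B ∪ Parcel C| = 48 − 12 + 0 = 36.00.

36.00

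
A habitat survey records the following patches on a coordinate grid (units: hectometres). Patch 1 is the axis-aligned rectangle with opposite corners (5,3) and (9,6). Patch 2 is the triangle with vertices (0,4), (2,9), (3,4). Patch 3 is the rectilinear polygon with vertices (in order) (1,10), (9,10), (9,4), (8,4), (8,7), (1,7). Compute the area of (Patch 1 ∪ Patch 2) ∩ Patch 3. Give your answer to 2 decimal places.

|Patch 1 ∪ Patch 2| = 19.5.
|(Patch 1 ∪ Patch 2) ∩ Patch 3| = 3.20.

3.20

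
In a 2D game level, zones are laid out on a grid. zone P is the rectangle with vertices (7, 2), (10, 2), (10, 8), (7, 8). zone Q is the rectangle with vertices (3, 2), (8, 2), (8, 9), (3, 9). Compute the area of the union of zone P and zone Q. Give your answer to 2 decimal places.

47.00

By inclusion–exclusion:
Individual areas: |zone P| = 18, |zone Q| = 35.
|zone P∩zone Q|: x∈[7,8], y∈[2,8] → 1·6 = 6.
|zone P ∪ zone Q| = 53 − 6 = 47.00.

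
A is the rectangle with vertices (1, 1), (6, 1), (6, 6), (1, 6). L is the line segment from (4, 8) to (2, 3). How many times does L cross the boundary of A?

The segment meets the boundary at (3.2,6).

1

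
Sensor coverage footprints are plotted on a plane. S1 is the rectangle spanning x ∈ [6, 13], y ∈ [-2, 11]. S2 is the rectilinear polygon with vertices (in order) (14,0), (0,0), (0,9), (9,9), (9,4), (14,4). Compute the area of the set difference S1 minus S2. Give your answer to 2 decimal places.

48.00

|S1| = 91, |S1∩S2| = 43.
|S1 ∖ S2| = |S1| − |S1∩S2| = 91 − 43 = 48.00.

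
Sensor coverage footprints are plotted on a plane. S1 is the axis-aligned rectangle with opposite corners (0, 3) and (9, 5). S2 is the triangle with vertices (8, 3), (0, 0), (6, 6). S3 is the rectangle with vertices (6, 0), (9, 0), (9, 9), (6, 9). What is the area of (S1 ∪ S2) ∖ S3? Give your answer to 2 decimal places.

|S1 ∪ S2| = 26.3333.
|(S1 ∪ S2) ∩ S3| = 7.0833.
|(S1 ∪ S2) ∖ S3| = 26.3333 − 7.0833 = 19.25.

19.25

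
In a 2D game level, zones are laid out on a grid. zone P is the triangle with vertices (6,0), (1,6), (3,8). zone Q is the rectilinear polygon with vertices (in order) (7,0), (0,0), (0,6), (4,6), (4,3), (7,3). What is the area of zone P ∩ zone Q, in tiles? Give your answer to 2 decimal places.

The intersection is the polygon with vertices (1,6), (3.75,6), (4,5.333), (4,3), (4.875,3), (6,0).
By the shoelace formula its area is 7.23.

7.23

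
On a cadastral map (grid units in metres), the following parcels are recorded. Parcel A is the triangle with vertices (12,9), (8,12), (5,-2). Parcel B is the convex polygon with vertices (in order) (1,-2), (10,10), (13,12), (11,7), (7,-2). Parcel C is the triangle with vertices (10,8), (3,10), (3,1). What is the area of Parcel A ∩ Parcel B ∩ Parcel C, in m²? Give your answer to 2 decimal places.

The intersection is the polygon with vertices (6.6,5.467), (8.765,8.353), (10,8), (6.364,4.364).
By the shoelace formula its area is 3.74.

3.74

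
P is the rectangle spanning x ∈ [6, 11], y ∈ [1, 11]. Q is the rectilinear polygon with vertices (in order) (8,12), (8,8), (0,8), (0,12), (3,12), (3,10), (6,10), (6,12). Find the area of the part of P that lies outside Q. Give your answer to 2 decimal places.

|P| = 50, |P∩Q| = 6.
|P ∖ Q| = |P| − |P∩Q| = 50 − 6 = 44.00.

44.00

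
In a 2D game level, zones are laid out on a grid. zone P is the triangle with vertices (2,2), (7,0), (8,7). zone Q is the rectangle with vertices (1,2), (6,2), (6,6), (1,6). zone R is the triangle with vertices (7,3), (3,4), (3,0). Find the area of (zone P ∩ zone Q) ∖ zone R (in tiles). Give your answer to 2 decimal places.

|zone P ∩ zone Q| = 6.6667.
|(zone P ∩ zone Q) ∩ zone R| = 4.2051.
|(zone P ∩ zone Q) ∖ zone R| = 6.6667 − 4.2051 = 2.46.

2.46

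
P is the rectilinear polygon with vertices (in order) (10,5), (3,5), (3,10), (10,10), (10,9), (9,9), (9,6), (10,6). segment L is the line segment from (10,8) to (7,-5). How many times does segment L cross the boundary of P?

2

The segment meets the boundary at (9.308,5), (9.538,6).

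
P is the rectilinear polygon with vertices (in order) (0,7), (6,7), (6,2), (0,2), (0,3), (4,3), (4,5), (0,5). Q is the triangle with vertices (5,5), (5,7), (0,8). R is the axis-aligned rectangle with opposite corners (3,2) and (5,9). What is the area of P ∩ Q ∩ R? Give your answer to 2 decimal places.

2.80

The intersection is the polygon with vertices (5,5), (3,6.2), (3,7), (5,7).
By the shoelace formula its area is 2.80.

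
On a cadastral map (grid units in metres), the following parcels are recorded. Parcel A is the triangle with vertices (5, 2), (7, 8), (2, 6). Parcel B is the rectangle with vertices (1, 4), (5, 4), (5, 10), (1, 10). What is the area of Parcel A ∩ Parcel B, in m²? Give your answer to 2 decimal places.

6.30

The intersection is the polygon with vertices (2,6), (5,7.2), (5,4), (3.5,4).
By the shoelace formula its area is 6.30.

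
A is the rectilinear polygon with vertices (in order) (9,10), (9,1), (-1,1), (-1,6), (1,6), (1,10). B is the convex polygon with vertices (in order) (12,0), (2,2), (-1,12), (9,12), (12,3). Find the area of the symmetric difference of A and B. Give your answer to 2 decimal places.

59.70

|A| = 82, |B| = 111.5, |A∩B| = 66.9.
|A △ B| = |A| + |B| − 2·|A∩B| = 82 + 111.5 − 133.8 = 59.70.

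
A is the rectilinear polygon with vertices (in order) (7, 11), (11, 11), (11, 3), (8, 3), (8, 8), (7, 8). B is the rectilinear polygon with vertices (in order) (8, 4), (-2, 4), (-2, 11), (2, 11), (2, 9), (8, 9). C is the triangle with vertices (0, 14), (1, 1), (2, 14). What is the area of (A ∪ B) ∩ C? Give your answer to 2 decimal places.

The region (A ∪ B) ∩ C is the polygon with vertices (0.769,4), (0.231,11), (1.769,11), (1.231,4).
By the shoelace formula its area is 7.00.

7.00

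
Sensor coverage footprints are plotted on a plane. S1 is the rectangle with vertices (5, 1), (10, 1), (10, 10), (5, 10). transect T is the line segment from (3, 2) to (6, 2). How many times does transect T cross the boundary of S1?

1

The segment meets the boundary at (5,2).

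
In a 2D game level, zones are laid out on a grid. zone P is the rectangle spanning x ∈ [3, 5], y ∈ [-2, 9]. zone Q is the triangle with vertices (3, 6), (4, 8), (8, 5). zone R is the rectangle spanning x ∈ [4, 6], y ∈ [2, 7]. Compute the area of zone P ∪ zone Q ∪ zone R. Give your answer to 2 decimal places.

28.14

By inclusion–exclusion:
Individual areas: |zone P| = 22, |zone Q| = 5.5, |zone R| = 10.
|zone P∩zone Q| = 3.025.
|zone P∩zone R|: x∈[4,5], y∈[2,7] → 1·5 = 5.
|zone Q∩zone R| = 2.6333.
|zone P∩zone Q∩zone R| = 1.3.
|zone P ∪ zone Q ∪ zone R| = 37.5 − 10.6583 + 1.3 = 28.14.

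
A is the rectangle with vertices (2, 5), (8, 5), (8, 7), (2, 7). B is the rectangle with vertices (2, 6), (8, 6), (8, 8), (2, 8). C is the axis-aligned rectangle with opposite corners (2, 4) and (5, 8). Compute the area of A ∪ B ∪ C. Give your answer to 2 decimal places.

By inclusion–exclusion:
Individual areas: |A| = 12, |B| = 12, |C| = 12.
|A∩B|: x∈[2,8], y∈[6,7] → 6·1 = 6.
|A∩C|: x∈[2,5], y∈[5,7] → 3·2 = 6.
|B∩C|: x∈[2,5], y∈[6,8] → 3·2 = 6.
|A∩B∩C| = 3.
|A ∪ B ∪ C| = 36 − 18 + 3 = 21.00.

21.00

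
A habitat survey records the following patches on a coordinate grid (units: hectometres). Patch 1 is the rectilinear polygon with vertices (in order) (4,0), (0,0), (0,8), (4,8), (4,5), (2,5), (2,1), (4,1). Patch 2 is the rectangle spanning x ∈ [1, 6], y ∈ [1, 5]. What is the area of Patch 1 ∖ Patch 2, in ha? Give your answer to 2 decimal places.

|Patch 1| = 24, |Patch 1∩Patch 2| = 4.
|Patch 1 ∖ Patch 2| = |Patch 1| − |Patch 1∩Patch 2| = 24 − 4 = 20.00.

20.00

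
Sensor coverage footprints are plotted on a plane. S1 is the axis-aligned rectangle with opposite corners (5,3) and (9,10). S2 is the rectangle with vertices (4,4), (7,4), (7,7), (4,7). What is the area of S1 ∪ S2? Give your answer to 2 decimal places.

By inclusion–exclusion:
Individual areas: |S1| = 28, |S2| = 9.
|S1∩S2|: x∈[5,7], y∈[4,7] → 2·3 = 6.
|S1 ∪ S2| = 37 − 6 = 31.00.

31.00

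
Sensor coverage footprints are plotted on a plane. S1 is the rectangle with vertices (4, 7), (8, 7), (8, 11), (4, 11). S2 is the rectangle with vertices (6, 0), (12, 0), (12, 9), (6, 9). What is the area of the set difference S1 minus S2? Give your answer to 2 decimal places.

12.00

|S1∩S2|: x∈[6,8], y∈[7,9] → 2·2 = 4.
|S1| = 16.
|S1 ∖ S2| = |S1| − |S1∩S2| = 16 − 4 = 12.00.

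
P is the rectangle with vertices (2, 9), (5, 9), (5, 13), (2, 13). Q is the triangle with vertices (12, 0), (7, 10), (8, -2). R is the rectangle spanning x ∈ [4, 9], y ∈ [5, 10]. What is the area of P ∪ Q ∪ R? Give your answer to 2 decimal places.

By inclusion–exclusion:
Individual areas: |P| = 12, |Q| = 25, |R| = 25.
|P∩Q| = 0.
|P∩R|: x∈[4,5], y∈[9,10] → 1·1 = 1.
|Q∩R| = 4.9583.
|P∩Q∩R| = 0.
|P ∪ Q ∪ R| = 62 − 5.9583 + 0 = 56.04.

56.04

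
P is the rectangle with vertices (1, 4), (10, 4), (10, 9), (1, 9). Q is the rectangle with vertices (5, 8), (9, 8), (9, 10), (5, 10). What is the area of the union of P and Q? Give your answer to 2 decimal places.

By inclusion–exclusion:
Individual areas: |P| = 45, |Q| = 8.
|P∩Q|: x∈[5,9], y∈[8,9] → 4·1 = 4.
|P ∪ Q| = 53 − 4 = 49.00.

49.00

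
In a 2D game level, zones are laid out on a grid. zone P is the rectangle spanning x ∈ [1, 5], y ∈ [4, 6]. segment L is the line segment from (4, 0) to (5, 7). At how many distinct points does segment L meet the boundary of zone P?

2

The segment meets the boundary at (4.857,6), (4.571,4).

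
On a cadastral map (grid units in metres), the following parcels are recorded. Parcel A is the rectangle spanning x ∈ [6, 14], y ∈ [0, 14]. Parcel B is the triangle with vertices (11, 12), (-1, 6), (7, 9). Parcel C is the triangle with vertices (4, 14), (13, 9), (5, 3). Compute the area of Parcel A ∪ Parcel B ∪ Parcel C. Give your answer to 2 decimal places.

By inclusion–exclusion:
Individual areas: |Parcel A| = 112, |Parcel B| = 6, |Parcel C| = 47.
|Parcel A∩Parcel B| = 2.9375.
|Parcel A∩Parcel C| = 31.9861.
|Parcel B∩Parcel C| = 3.7801.
|Parcel A∩Parcel B∩Parcel C| = 2.6139.
|Parcel A ∪ Parcel B ∪ Parcel C| = 165 − 38.7037 + 2.6139 = 128.91.

128.91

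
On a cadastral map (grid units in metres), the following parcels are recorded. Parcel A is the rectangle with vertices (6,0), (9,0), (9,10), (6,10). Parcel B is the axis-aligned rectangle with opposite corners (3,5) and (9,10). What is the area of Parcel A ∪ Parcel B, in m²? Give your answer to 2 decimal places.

45.00

By inclusion–exclusion:
Individual areas: |Parcel A| = 30, |Parcel B| = 30.
|Parcel A∩Parcel B|: x∈[6,9], y∈[5,10] → 3·5 = 15.
|Parcel A ∪ Parcel B| = 60 − 15 = 45.00.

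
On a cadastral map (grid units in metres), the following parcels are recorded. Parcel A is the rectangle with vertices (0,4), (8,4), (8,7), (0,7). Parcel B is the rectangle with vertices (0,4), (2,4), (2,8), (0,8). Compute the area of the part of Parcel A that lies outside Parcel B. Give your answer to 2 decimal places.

|Parcel A∩Parcel B|: x∈[0,2], y∈[4,7] → 2·3 = 6.
|Parcel A| = 24.
|Parcel A ∖ Parcel B| = |Parcel A| − |Parcel A∩Parcel B| = 24 − 6 = 18.00.

18.00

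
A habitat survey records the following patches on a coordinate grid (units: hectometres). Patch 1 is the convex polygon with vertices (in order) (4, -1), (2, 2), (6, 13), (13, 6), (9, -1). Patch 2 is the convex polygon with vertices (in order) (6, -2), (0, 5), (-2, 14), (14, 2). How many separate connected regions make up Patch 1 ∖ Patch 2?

Patch 1 ∖ Patch 2 splits into 3 disjoint pieces (area 2.7052, area 30.3339, area 0.35).

3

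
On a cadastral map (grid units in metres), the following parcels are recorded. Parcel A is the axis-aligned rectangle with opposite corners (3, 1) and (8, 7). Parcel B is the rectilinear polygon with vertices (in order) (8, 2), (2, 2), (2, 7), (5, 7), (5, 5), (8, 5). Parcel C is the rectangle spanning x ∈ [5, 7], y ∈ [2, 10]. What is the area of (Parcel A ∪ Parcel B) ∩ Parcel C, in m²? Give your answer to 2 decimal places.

The region (Parcel A ∪ Parcel B) ∩ Parcel C is the polygon with vertices (7,7), (7,2), (5,2), (5,7).
By the shoelace formula its area is 10.00.

10.00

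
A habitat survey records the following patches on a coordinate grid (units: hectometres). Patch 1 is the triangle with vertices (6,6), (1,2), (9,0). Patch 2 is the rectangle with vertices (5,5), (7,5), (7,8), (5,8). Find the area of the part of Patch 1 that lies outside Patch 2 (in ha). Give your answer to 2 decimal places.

20.15

|Patch 1| = 21, |Patch 1∩Patch 2| = 0.85.
|Patch 1 ∖ Patch 2| = |Patch 1| − |Patch 1∩Patch 2| = 21 − 0.85 = 20.15.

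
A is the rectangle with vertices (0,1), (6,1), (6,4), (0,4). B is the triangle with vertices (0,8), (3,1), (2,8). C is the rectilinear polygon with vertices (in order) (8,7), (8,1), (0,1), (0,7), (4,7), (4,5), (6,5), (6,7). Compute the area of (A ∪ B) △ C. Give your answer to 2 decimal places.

24.00

|A ∪ B| = 23.7143.
|(A ∪ B) ∩ C| = 21.8571.
|(A ∪ B) △ C| = 23.7143 + 44 − 43.7143 = 24.00.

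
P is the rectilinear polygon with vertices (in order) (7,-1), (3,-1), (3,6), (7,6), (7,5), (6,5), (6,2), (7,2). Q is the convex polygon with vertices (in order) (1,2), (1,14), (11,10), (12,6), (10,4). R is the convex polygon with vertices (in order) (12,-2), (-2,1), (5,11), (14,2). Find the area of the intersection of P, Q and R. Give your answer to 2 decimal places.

10.67

The intersection is the polygon with vertices (7,6), (7,5), (6,5), (6,3.111), (3,2.444), (3,6).
By the shoelace formula its area is 10.67.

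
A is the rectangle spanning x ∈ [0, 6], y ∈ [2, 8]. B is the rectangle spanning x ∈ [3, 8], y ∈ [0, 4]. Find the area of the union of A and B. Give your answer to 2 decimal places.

By inclusion–exclusion:
Individual areas: |A| = 36, |B| = 20.
|A∩B|: x∈[3,6], y∈[2,4] → 3·2 = 6.
|A ∪ B| = 56 − 6 = 50.00.

50.00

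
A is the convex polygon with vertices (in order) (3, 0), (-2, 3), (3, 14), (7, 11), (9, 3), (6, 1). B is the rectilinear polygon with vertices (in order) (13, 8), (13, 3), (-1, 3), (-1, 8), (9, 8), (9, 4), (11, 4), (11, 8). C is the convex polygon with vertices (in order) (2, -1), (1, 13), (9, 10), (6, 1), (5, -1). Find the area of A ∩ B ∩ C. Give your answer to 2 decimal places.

29.53

The intersection is the polygon with vertices (7.75,8), (8,7), (6.667,3), (1.714,3), (1.357,8).
By the shoelace formula its area is 29.53.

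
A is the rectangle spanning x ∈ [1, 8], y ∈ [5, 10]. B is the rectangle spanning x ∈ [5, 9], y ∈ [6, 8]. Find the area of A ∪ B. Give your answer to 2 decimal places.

37.00

By inclusion–exclusion:
Individual areas: |A| = 35, |B| = 8.
|A∩B|: x∈[5,8], y∈[6,8] → 3·2 = 6.
|A ∪ B| = 43 − 6 = 37.00.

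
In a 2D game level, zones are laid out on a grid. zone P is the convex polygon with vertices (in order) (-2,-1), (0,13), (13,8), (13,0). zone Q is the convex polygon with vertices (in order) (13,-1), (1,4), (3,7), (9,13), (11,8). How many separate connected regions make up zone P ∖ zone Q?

2

zone P ∖ zone Q splits into 2 disjoint pieces (area 73.2845, area 9.7996).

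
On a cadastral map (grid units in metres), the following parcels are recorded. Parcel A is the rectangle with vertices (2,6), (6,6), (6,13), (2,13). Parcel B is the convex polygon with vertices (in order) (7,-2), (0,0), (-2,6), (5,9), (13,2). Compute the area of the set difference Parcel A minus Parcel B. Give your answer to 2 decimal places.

18.37

|Parcel A| = 28, |Parcel A∩Parcel B| = 9.6339.
|Parcel A ∖ Parcel B| = |Parcel A| − |Parcel A∩Parcel B| = 28 − 9.6339 = 18.37.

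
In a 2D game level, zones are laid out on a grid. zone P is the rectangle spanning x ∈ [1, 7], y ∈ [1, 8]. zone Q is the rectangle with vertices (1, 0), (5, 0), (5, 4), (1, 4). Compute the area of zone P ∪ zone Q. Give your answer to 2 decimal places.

46.00

By inclusion–exclusion:
Individual areas: |zone P| = 42, |zone Q| = 16.
|zone P∩zone Q|: x∈[1,5], y∈[1,4] → 4·3 = 12.
|zone P ∪ zone Q| = 58 − 12 = 46.00.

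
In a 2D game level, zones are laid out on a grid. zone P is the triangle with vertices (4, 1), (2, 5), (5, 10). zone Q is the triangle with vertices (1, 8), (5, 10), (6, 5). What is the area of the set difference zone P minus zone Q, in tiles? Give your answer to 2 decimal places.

|zone P| = 11, |zone P∩zone Q| = 3.2623.
|zone P ∖ zone Q| = |zone P| − |zone P∩zone Q| = 11 − 3.2623 = 7.74.

7.74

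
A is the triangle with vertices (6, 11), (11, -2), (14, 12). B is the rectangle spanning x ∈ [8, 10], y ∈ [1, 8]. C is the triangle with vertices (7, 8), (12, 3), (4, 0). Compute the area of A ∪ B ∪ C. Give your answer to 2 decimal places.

74.98

By inclusion–exclusion:
Individual areas: |A| = 54.5, |B| = 14, |C| = 27.5.
|A∩B| = 9.5692.
|A∩C| = 8.3424.
|B∩C| = 8.25.
|A∩B∩C| = 5.1424.
|A ∪ B ∪ C| = 96 − 26.1617 + 5.1424 = 74.98.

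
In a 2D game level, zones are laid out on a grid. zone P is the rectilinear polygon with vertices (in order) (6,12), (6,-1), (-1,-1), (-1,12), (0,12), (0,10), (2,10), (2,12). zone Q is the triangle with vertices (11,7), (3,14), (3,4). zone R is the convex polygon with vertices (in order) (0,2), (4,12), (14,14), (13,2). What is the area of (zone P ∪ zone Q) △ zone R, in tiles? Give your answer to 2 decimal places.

117.39

|zone P ∪ zone Q| = 104.9107.
|(zone P ∪ zone Q) ∩ zone R| = 55.7596.
|(zone P ∪ zone Q) △ zone R| = 104.9107 + 124 − 111.5191 = 117.39.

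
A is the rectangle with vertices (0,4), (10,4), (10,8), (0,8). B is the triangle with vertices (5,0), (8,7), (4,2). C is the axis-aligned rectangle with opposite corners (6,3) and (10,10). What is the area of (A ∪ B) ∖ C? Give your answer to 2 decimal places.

|A ∪ B| = 44.8286.
|(A ∪ B) ∩ C| = 16.5.
|(A ∪ B) ∖ C| = 44.8286 − 16.5 = 28.33.

28.33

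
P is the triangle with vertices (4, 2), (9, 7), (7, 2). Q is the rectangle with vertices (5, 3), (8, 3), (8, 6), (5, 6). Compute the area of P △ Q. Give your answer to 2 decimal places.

8.40

|P| = 7.5, |Q| = 9, |P∩Q| = 4.05.
|P △ Q| = |P| + |Q| − 2·|P∩Q| = 7.5 + 9 − 8.1 = 8.40.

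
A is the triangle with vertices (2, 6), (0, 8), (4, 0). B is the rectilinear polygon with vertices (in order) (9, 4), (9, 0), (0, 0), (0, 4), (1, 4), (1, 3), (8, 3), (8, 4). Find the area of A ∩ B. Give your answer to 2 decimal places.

0.75

The intersection is the polygon with vertices (2.5,3), (3,3), (4,0).
By the shoelace formula its area is 0.75.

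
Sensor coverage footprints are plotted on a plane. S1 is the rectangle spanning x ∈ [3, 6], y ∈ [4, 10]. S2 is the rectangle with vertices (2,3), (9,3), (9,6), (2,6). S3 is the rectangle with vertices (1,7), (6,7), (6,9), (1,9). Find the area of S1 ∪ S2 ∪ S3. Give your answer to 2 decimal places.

37.00

By inclusion–exclusion:
Individual areas: |S1| = 18, |S2| = 21, |S3| = 10.
|S1∩S2|: x∈[3,6], y∈[4,6] → 3·2 = 6.
|S1∩S3|: x∈[3,6], y∈[7,9] → 3·2 = 6.
|S2∩S3| = 0 (no overlap).
|S1∩S2∩S3| = 0.
|S1 ∪ S2 ∪ S3| = 49 − 12 + 0 = 37.00.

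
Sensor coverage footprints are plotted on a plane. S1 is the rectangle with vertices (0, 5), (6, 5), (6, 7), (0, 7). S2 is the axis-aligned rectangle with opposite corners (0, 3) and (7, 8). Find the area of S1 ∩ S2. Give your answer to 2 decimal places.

12.00

|S1∩S2|: x∈[0,6], y∈[5,7] → 6·2 = 12.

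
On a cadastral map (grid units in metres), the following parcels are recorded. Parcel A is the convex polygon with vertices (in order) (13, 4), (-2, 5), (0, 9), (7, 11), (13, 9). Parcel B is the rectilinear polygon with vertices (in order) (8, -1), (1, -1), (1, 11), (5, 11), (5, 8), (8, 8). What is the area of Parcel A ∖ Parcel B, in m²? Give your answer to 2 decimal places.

|Parcel A| = 76.5, |Parcel A∩Parcel B| = 31.4619.
|Parcel A ∖ Parcel B| = |Parcel A| − |Parcel A∩Parcel B| = 76.5 − 31.4619 = 45.04.

45.04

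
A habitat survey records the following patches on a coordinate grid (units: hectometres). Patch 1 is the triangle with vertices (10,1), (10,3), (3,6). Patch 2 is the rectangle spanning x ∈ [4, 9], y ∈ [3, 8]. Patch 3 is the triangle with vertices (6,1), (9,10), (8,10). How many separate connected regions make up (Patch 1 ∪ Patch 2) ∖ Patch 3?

2

(Patch 1 ∪ Patch 2) ∖ Patch 3 splits into 2 disjoint pieces (area 10.5143, area 15.1429).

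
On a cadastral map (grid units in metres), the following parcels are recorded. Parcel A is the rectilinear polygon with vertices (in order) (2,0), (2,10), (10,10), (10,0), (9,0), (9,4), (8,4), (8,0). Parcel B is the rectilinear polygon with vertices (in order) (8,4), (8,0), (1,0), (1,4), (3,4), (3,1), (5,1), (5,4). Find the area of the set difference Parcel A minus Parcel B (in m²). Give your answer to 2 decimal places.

|Parcel A| = 76, |Parcel A∩Parcel B| = 18.
|Parcel A ∖ Parcel B| = |Parcel A| − |Parcel A∩Parcel B| = 76 − 18 = 58.00.

58.00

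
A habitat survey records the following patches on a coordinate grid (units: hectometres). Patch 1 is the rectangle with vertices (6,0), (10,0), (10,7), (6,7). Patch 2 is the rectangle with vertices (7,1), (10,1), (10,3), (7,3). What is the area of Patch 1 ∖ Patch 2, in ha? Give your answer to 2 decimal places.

22.00

|Patch 1∩Patch 2|: x∈[7,10], y∈[1,3] → 3·2 = 6.
|Patch 1| = 28.
|Patch 1 ∖ Patch 2| = |Patch 1| − |Patch 1∩Patch 2| = 28 − 6 = 22.00.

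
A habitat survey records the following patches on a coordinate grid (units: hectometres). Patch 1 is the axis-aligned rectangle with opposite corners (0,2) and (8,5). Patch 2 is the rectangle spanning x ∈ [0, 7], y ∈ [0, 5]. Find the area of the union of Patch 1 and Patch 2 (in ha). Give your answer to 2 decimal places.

By inclusion–exclusion:
Individual areas: |Patch 1| = 24, |Patch 2| = 35.
|Patch 1∩Patch 2|: x∈[0,7], y∈[2,5] → 7·3 = 21.
|Patch 1 ∪ Patch 2| = 59 − 21 = 38.00.

38.00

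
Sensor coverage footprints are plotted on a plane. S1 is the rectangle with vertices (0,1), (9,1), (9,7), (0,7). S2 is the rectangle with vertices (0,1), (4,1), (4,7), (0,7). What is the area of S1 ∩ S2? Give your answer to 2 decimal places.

|S1∩S2|: x∈[0,4], y∈[1,7] → 4·6 = 24.

24.00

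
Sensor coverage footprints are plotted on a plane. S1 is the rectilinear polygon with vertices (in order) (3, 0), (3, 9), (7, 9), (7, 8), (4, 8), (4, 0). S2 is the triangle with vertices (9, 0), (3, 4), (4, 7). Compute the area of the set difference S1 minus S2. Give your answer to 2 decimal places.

10.17

|S1| = 12, |S1∩S2| = 1.8333.
|S1 ∖ S2| = |S1| − |S1∩S2| = 12 − 1.8333 = 10.17.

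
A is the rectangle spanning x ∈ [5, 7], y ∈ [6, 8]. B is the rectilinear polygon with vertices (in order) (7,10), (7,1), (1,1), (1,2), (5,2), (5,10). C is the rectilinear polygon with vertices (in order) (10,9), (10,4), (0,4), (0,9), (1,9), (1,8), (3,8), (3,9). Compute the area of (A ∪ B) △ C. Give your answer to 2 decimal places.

50.00

|A ∪ B| = 22.
|(A ∪ B) ∩ C| = 10.
|(A ∪ B) △ C| = 22 + 48 − 20 = 50.00.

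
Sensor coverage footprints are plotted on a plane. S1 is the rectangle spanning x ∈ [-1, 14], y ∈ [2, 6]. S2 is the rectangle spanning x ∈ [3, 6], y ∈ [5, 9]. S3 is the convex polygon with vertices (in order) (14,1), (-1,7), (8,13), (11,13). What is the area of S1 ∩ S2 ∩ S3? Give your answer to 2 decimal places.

The intersection is the polygon with vertices (6,5), (4,5), (3,5.4), (3,6), (6,6).
By the shoelace formula its area is 2.80.

2.80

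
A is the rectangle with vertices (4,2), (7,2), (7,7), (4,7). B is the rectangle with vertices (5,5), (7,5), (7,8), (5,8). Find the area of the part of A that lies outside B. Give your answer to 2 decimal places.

|A∩B|: x∈[5,7], y∈[5,7] → 2·2 = 4.
|A| = 15.
|A ∖ B| = |A| − |A∩B| = 15 − 4 = 11.00.

11.00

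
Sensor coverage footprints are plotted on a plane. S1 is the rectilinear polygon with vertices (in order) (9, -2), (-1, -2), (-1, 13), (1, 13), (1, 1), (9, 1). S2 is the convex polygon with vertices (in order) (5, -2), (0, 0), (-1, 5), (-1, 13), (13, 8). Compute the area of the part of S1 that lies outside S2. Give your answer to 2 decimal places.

18.61

|S1| = 54, |S1∩S2| = 35.3857.
|S1 ∖ S2| = |S1| − |S1∩S2| = 54 − 35.3857 = 18.61.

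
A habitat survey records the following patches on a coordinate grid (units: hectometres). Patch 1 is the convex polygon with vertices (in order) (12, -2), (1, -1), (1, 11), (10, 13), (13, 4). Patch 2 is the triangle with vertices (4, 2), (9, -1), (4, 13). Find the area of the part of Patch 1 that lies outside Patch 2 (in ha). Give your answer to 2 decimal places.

121.79

|Patch 1| = 149, |Patch 1∩Patch 2| = 27.2059.
|Patch 1 ∖ Patch 2| = |Patch 1| − |Patch 1∩Patch 2| = 149 − 27.2059 = 121.79.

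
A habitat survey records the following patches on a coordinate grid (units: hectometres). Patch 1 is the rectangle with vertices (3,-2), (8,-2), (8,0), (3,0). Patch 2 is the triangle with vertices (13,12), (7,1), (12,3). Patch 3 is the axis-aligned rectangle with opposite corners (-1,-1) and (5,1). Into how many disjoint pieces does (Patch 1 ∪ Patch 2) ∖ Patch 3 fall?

2

(Patch 1 ∪ Patch 2) ∖ Patch 3 splits into 2 disjoint pieces (area 8, area 21.5).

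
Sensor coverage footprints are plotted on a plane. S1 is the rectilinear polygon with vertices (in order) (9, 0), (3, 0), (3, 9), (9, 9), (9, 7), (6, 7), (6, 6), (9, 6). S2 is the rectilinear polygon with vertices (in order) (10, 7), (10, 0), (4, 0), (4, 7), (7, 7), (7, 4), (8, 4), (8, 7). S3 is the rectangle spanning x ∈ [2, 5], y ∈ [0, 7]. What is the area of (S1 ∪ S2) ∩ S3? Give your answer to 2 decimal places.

14.00

The region (S1 ∪ S2) ∩ S3 is the polygon with vertices (3,0), (3,7), (5,7), (5,0), (4,0).
By the shoelace formula its area is 14.00.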